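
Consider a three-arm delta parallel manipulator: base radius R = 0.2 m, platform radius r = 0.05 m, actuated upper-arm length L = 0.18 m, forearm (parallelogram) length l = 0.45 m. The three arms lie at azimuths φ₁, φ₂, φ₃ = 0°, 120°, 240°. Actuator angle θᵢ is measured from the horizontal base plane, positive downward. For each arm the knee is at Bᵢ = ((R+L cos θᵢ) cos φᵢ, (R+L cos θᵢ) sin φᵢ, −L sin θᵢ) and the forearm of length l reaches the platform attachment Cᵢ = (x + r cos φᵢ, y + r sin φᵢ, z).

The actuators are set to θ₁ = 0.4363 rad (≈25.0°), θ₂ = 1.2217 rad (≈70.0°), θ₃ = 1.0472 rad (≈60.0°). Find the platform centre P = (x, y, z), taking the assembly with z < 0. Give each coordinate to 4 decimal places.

arm 1 at φ=0.0°: (R−r)+L cos θ1 = 0.3131;  S1 = (0.3131, 0.0000, -0.0761)
arm 2 at φ=120.0°: (R−r)+L cos θ2 = 0.2116;  S2 = (-0.1058, 0.1832, -0.1691)
φ3=240.0°: virtual centre (-0.1200, -0.2078, -0.1559), radius l
|S₂|²−|S₁|² = -0.0305;  |S₃|²−|S₁|² = -0.0219
[-0.8378 0.3664 -0.1862]·P = -0.0305;  [-0.8663 -0.4157 -0.1596]·P = -0.0219
Cramer: x(z) = 0.0311-0.2041z;  y(z) = -0.0120+0.0413z
quadratic in z: (1.0434)z²+(0.2663)z+(-0.1170)=0, √Δ=0.7479 → z ∈ {-0.4860, 0.2308}; z = -0.4860 (taking z<0)
x = 0.1303, y = -0.0321

(0.1303, -0.0321, -0.4860)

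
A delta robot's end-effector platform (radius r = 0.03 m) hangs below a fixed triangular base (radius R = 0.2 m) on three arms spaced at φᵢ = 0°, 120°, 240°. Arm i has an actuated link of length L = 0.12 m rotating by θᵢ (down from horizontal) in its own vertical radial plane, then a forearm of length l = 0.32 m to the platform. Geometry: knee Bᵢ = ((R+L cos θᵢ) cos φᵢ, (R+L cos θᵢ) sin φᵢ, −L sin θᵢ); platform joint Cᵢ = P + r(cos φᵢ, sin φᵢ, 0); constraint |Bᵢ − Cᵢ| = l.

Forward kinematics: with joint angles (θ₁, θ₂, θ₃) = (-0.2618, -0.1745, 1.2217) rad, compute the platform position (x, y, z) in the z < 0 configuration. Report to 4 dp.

(0.0543, 0.0882, -0.1714)

arm 1 at φ=0.0°: e+L cos θ1 = 0.2859;  S1 = (0.2859, 0.0000, 0.0311)
arm 2 at φ=120.0°: e+L cos θ2 = 0.2882;  S2 = (-0.1441, 0.2496, 0.0208)
φ3=240.0°: virtual centre (-0.1055, -0.1828, -0.1128), radius l
|S₂|²−|S₁|² = 0.0008;  |S₃|²−|S₁|² = -0.0255
[-0.8600 0.4991 -0.0204]·P = 0.0008;  [-0.7829 -0.3655 -0.2876]·P = -0.0255
det = 0.7051;  x = 0.0176+-0.2142z,  y = 0.0319+-0.3281z
sphere 1 gives Az²+Bz+C=0 with A=1.1535, B=0.0319, C=-0.0284;  B²−4AC=0.1322;  roots -0.1714, 0.1438;  negative root z = -0.1714
x = 0.0543, y = 0.0882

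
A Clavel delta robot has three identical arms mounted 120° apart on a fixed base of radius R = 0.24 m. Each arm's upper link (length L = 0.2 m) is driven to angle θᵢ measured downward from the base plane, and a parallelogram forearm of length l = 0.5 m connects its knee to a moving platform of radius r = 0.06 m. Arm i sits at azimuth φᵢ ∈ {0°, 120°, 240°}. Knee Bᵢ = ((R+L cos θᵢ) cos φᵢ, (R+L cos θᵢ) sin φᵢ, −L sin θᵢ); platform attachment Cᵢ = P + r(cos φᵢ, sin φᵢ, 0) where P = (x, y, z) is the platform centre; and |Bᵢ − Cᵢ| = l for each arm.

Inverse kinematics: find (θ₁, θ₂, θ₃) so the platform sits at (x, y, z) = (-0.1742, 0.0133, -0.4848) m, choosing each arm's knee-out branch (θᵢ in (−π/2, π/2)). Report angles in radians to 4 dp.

rotate P by −φ1: (-0.1742, 0.0133, -0.4848)
  A cos θ + B sin θ = C:  0.3542·cos θ + -0.4848·sin θ = -0.3767
  √(A²+B²)=0.6004;  θ1 = -0.9398+2.2489 ≈ 1.3091
arm 2 (φ=120.0°): x'=0.0986, y'=0.1442
  e−x'=0.0814;  (l²−L²−(e−x')²−y'²−z²)/2L = -0.1311
  θ2 = atan2(B,A) + arccos(C/0.4916) = 0.4363
rotate P by −φ3: (0.0756, -0.1575, -0.4848)
  A=0.1044, B=-0.4848, C=(l²−L²−A²−y'²−z²)/(2L)=-0.1519
  θ3 = atan2(B,A) + arccos(C/0.4959) = 0.5234

θ₁ = 1.3091, θ₂ = 0.4363, θ₃ = 0.5234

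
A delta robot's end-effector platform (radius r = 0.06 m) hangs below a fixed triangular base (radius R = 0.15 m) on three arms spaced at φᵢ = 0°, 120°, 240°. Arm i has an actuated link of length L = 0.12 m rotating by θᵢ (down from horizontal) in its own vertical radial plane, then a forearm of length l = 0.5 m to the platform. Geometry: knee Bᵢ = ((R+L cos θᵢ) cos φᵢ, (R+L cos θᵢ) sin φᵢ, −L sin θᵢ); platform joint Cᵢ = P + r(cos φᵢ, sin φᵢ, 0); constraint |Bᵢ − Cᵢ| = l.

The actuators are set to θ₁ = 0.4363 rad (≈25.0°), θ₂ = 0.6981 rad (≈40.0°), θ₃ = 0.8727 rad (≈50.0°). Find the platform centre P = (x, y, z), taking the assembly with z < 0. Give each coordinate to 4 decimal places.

φ1=0.0°: virtual centre (0.1988, 0.0000, -0.0507), radius l
centre 2 = (0.1819·cos120.0°, 0.1819·sin120.0°, -0.0771) = (-0.0910, 0.1576, -0.0771)
centre 3 = (0.1671·cos240.0°, 0.1671·sin240.0°, -0.0919) = (-0.0836, -0.1447, -0.0919)
eliminate P² terms by subtracting sphere 1 from 2 and 3
linear system: -0.5794x+0.3151y = -0.0030−-0.0528z; -0.5646x+-0.2895y = -0.0057−-0.0824z
Cramer: x(z) = 0.0077-0.1194z;  y(z) = 0.0046-0.0519z
into |P−centre ₁|² = l²: 1.0169z² + 0.1466z + -0.2109 = 0;  Δ = 0.8794;  z = -0.5331 or 0.3890 → z<0 root = -0.5331
x = 0.0714, y = 0.0322

(0.0714, 0.0322, -0.5331)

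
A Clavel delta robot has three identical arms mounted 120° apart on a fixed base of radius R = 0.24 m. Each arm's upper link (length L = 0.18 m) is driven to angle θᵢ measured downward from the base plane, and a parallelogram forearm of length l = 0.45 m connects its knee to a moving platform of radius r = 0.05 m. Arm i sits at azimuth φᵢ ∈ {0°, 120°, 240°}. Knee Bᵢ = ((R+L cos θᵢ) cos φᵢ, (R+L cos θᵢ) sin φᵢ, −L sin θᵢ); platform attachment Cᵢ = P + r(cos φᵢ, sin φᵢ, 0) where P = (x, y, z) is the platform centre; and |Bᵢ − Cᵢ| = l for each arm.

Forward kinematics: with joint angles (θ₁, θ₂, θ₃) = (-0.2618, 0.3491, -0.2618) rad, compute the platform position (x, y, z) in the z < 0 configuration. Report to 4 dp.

S1 = (0.3639·cos0.0°, 0.3639·sin0.0°, 0.0466) = (0.3639, 0.0000, 0.0466)
S2 = (0.3591·cos120.0°, 0.3591·sin120.0°, -0.0616) = (-0.1796, 0.3110, -0.0616)
φ3=240.0°: virtual centre (-0.1819, -0.3151, 0.0466), radius l
subtract pairs → two planes through P
[-1.0869 0.6221 -0.2163]·P = -0.0018;  [-1.0916 -0.6302 0.0000]·P = 0.0000
Cramer: x(z) = 0.0008-0.0999z;  y(z) = -0.0014+0.1731z
sphere 1 gives Az²+Bz+C=0 with A=1.0400, B=-0.0211, C=-0.0685;  B²−4AC=0.2855;  roots -0.2468, 0.2671;  negative root z = -0.2468
x = 0.0255, y = -0.0442

(0.0255, -0.0442, -0.2468)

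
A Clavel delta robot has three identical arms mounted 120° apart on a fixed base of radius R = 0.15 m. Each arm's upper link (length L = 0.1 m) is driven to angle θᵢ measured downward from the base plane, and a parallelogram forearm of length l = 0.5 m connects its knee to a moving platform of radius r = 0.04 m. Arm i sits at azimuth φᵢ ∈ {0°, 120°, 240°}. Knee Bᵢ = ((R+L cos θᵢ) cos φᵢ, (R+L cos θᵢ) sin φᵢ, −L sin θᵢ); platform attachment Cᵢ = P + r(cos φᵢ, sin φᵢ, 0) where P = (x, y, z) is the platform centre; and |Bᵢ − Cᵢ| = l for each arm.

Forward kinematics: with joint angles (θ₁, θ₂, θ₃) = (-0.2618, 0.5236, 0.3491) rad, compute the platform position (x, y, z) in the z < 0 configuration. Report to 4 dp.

(0.1052, -0.0245, -0.4631)

arm 1 at φ=0.0°: (R−r)+L cos θ1 = 0.2066;  O1 = (0.2066, 0.0000, 0.0259)
arm 2 at φ=120.0°: (R−r)+L cos θ2 = 0.1966;  O2 = (-0.0983, 0.1703, -0.0500)
arm 3 at φ=240.0°: (R−r)+L cos θ3 = 0.2040;  O3 = (-0.1020, -0.1766, -0.0342)
subtract pairs → two planes through P
plane₁₂: -0.6098x+0.3405y+-0.1518z = -0.0022
Cramer: x(z) = 0.0023-0.2221z;  y(z) = -0.0024+0.0479z
into |P−O₁|² = l²: 1.0516z² + 0.0388z + -0.2076 = 0;  Δ = 0.8747;  z = -0.4631 or 0.4262 → z<0 root = -0.4631
x = 0.1052, y = -0.0245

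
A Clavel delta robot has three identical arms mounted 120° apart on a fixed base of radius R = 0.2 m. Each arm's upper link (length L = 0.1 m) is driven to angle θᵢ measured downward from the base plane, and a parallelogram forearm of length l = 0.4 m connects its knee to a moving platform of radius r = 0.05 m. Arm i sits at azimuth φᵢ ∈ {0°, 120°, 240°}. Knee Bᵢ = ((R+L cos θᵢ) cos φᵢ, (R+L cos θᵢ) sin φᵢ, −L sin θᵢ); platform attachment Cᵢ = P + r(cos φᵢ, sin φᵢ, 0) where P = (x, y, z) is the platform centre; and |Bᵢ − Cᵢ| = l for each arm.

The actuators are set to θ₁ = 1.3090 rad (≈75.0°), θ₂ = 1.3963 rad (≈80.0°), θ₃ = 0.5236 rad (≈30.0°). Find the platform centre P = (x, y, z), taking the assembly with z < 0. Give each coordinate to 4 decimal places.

(-0.0392, -0.0845, -0.4231)

O1 = (0.1759·cos0.0°, 0.1759·sin0.0°, -0.0966) = (0.1759, 0.0000, -0.0966)
φ2=120.0°: virtual centre (-0.0837, 0.1449, -0.0985), radius l
arm 3 at φ=240.0°: ρ3 = 0.2366;  O3 = (-0.1183, -0.2049, -0.0500)
eliminate P² terms by subtracting sphere 1 from 2 and 3
[-0.5191 0.2899 -0.0038]·P = -0.0026;  [-0.5884 -0.4098 0.0932]·P = 0.0182
det = 0.3833;  x = -0.0110+0.0664z,  y = -0.0286+0.1320z
sphere 1 gives Az²+Bz+C=0 with A=1.0218, B=0.1608, C=-0.1149;  B²−4AC=0.4955;  roots -0.4231, 0.2658;  negative root z = -0.4231
x = -0.0392, y = -0.0845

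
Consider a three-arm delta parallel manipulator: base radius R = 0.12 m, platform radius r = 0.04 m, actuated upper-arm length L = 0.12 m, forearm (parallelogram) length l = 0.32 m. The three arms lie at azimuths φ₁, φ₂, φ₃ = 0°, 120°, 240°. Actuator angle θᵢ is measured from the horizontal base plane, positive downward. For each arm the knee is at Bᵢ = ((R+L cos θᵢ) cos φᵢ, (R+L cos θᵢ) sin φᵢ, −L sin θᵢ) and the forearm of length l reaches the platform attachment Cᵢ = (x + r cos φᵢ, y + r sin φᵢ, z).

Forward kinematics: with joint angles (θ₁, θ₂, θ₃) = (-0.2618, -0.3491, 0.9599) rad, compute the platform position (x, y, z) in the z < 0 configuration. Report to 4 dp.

(0.0649, 0.1261, -0.2323)

φ1=0.0°: virtual centre (0.1959, 0.0000, 0.0311), radius l
φ2=120.0°: virtual centre (-0.0964, 0.1669, 0.0410), radius l
φ3=240.0°: virtual centre (-0.0744, -0.1289, -0.0983), radius l
|O₂|²−|O₁|² = -0.0005;  |O₃|²−|O₁|² = -0.0075
plane₁₂: -0.5846x+0.3339y+0.0200z = -0.0005
det = 0.3312;  x = 0.0080+-0.2452z,  y = 0.0125+-0.4892z
sphere 1 gives Az²+Bz+C=0 with A=1.2995, B=0.0179, C=-0.0660;  B²−4AC=0.3432;  roots -0.2323, 0.2185;  negative root z = -0.2323
x = 0.0649, y = 0.1261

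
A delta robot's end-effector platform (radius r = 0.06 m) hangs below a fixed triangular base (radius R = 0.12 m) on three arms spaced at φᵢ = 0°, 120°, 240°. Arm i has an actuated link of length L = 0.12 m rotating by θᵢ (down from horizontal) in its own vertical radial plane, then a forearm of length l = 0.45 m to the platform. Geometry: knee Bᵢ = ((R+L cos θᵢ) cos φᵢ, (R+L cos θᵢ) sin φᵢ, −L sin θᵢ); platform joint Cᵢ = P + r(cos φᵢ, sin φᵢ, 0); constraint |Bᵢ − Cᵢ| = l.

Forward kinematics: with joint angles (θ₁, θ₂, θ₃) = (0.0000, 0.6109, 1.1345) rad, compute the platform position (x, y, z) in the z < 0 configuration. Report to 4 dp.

arm 1 at φ=0.0°: e+L cos θ1 = 0.1800;  O1 = (0.1800, 0.0000, 0.0000)
O2 = (0.1583·cos120.0°, 0.1583·sin120.0°, -0.0688) = (-0.0791, 0.1371, -0.0688)
arm 3 at φ=240.0°: e+L cos θ3 = 0.1107;  O3 = (-0.0554, -0.0959, -0.1088)
|O₂|²−|O₁|² = -0.0026;  |O₃|²−|O₁|² = -0.0083
plane₁₂: -0.5183x+0.2742y+-0.1377z = -0.0026
det = 0.2284;  x = 0.0122+-0.3766z,  y = 0.0135+-0.2098z
sphere 1 gives Az²+Bz+C=0 with A=1.1859, B=0.1208, C=-0.1741;  B²−4AC=0.8407;  roots -0.4375, 0.3357;  negative root z = -0.4375
x = 0.1769, y = 0.1053

(0.1769, 0.1053, -0.4375)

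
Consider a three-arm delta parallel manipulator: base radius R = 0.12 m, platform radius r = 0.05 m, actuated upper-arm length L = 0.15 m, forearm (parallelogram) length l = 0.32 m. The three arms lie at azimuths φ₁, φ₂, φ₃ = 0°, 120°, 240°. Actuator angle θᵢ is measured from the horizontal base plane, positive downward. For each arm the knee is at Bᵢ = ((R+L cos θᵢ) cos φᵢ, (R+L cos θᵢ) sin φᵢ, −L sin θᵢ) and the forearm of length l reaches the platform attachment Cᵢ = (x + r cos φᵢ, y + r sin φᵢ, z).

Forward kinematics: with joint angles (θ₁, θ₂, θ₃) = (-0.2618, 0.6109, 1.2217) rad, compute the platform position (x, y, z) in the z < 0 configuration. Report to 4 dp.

φ1=0.0°: virtual centre (0.2149, 0.0000, 0.0388), radius l
arm 2 at φ=120.0°: (R−r)+L cos θ2 = 0.1929;  O2 = (-0.0964, 0.1670, -0.0860)
arm 3 at φ=240.0°: (R−r)+L cos θ3 = 0.1213;  O3 = (-0.0607, -0.1051, -0.1410)
eliminate P² terms by subtracting sphere 1 from 2 and 3
[-0.6226 0.3341 -0.2497]·P = -0.0031;  [-0.5511 -0.2101 -0.3596]·P = -0.0131
det = 0.3149;  x = 0.0160+-0.5480z,  y = 0.0205+-0.2739z
sphere 1 gives Az²+Bz+C=0 with A=1.3753, B=0.1292, C=-0.0609;  B²−4AC=0.3517;  roots -0.2626, 0.1686;  negative root z = -0.2626
x = 0.1598, y = 0.0924

(0.1598, 0.0924, -0.2626)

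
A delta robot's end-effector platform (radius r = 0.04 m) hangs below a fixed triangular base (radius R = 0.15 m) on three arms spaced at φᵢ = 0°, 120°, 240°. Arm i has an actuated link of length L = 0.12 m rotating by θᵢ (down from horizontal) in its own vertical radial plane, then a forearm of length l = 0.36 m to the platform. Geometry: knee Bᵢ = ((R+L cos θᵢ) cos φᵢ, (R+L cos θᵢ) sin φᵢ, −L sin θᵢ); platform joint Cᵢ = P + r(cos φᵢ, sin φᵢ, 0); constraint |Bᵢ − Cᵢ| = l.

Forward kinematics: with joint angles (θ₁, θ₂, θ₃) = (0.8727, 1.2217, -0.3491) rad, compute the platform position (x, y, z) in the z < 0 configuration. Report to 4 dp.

arm 1 at φ=0.0°: ρ1 = 0.1871;  centre 1 = (0.1871, 0.0000, -0.0919)
centre 2 = (0.1510·cos120.0°, 0.1510·sin120.0°, -0.1128) = (-0.0755, 0.1308, -0.1128)
centre 3 = (0.2228·cos240.0°, 0.2228·sin240.0°, 0.0410) = (-0.1114, -0.1929, 0.0410)
subtract pairs → two planes through P
plane₁₂: -0.5253x+0.2616y+-0.0417z = -0.0079
det = 0.3589;  x = 0.0028+0.1491z,  y = -0.0247+0.4586z
into |P−centre ₁|² = l²: 1.2325z² + 0.1063z + -0.0866 = 0;  Δ = 0.4381;  z = -0.3116 or 0.2254 → z<0 root = -0.3116
x = -0.0436, y = -0.1676

(-0.0436, -0.1676, -0.3116)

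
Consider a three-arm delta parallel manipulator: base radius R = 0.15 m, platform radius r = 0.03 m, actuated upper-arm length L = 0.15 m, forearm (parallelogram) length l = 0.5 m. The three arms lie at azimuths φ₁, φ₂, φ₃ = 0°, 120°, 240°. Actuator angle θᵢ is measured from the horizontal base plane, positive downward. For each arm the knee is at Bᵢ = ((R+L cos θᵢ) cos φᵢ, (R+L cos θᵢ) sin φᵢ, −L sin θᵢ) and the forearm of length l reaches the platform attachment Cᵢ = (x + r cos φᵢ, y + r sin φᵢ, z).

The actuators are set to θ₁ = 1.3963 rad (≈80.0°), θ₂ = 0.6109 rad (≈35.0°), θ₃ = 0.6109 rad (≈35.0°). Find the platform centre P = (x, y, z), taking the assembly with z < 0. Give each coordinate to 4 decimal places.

S1 = (0.1460·cos0.0°, 0.1460·sin0.0°, -0.1477) = (0.1460, 0.0000, -0.1477)
arm 2 at φ=120.0°: ρ2 = 0.2429;  S2 = (-0.1214, 0.2103, -0.0860)
arm 3 at φ=240.0°: ρ3 = 0.2429;  S3 = (-0.1214, -0.2103, -0.0860)
eliminate P² terms by subtracting sphere 1 from 2 and 3
[-0.5350 0.4207 0.1234]·P = 0.0232;  [-0.5350 -0.4207 0.1234]·P = 0.0232
det = 0.4501;  x = -0.0434+0.2306z,  y = 0.0000+0.0000z
into |P−S₁|² = l²: 1.0532z² + 0.2081z + -0.1923 = 0;  Δ = 0.8533;  z = -0.5373 or 0.3398 → z<0 root = -0.5373
x = -0.1673, y = 0.0000

(-0.1673, 0.0000, -0.5373)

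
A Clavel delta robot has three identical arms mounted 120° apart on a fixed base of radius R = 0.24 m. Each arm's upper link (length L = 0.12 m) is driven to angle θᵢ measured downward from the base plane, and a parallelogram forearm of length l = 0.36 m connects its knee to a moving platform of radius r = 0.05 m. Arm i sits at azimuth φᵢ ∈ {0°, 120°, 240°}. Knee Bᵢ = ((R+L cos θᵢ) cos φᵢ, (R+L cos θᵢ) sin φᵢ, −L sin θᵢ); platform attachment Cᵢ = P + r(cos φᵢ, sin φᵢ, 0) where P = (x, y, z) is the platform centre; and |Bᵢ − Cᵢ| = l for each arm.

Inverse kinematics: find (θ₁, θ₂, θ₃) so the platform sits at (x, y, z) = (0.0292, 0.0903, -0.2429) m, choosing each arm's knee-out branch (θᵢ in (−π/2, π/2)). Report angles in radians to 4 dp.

θ₁ = 0.2618, θ₂ = -0.0866, θ₃ = 1.1347

rotate P by −φ1: (0.0292, 0.0903, -0.2429)
  A cos θ + B sin θ = C:  0.1608·cos θ + -0.2429·sin θ = 0.0925
  θ1 = atan2(B,A) + arccos(C/0.2913) = 0.2618
rotate P by −φ2: (0.0636, -0.0704, -0.2429)
  A=0.1264, B=-0.2429, C=(l²−L²−A²−y'²−z²)/(2L)=0.1469
  √(A²+B²)=0.2738;  θ2 = -1.0910+1.0044 ≈ -0.0866
arm 3 (φ=240.0°): x'=-0.0928, y'=-0.0199
  e−x'=0.2828;  (l²−L²−(e−x')²−y'²−z²)/2L = -0.1007
  √(A²+B²)=0.3728;  θ3 = -0.7096+1.8444 ≈ 1.1347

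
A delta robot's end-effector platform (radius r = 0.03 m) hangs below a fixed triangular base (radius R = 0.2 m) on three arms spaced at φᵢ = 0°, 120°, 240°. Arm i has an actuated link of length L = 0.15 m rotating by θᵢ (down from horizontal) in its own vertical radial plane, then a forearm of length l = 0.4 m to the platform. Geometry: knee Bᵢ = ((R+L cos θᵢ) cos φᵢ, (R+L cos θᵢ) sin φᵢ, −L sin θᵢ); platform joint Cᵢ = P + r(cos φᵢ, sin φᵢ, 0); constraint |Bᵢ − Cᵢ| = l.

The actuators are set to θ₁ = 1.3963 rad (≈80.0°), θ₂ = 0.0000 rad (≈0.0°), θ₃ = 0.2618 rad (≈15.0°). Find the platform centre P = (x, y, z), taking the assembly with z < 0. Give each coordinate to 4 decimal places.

(-0.1696, 0.0226, -0.3084)

S1 = (0.1960·cos0.0°, 0.1960·sin0.0°, -0.1477) = (0.1960, 0.0000, -0.1477)
S2 = (0.3200·cos120.0°, 0.3200·sin120.0°, 0.0000) = (-0.1600, 0.2771, 0.0000)
S3 = (0.3149·cos240.0°, 0.3149·sin240.0°, -0.0388) = (-0.1574, -0.2727, -0.0388)
subtract pairs → two planes through P
[-0.7121 0.5543 0.2954]·P = 0.0421;  [-0.7070 -0.5454 0.2178]·P = 0.0404
det = 0.7802;  x = -0.0582+0.3612z,  y = 0.0013+-0.0689z
into |P−S₁|² = l²: 1.1353z² + 0.1116z + -0.0736 = 0;  Δ = 0.3465;  z = -0.3084 or 0.2101 → z<0 root = -0.3084
x = -0.1696, y = 0.0226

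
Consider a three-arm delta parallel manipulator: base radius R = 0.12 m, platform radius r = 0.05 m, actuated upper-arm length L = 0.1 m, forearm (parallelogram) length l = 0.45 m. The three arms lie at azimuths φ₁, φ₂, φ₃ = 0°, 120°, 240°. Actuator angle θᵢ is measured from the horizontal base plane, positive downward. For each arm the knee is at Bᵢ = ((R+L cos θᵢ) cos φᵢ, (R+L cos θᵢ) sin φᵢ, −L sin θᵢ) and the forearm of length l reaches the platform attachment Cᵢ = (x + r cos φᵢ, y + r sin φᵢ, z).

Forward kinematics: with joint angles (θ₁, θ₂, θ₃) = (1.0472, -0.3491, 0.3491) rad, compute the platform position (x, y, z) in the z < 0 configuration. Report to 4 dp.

(-0.1872, 0.0966, -0.4010)

centre 1 = (0.1200·cos0.0°, 0.1200·sin0.0°, -0.0866) = (0.1200, 0.0000, -0.0866)
φ2=120.0°: virtual centre (-0.0820, 0.1420, 0.0342), radius l
φ3=240.0°: virtual centre (-0.0820, -0.1420, -0.0342), radius l
eliminate P² terms by subtracting sphere 1 from 2 and 3
plane₁₂: -0.4040x+0.2840y+0.2416z = 0.0062
det = 0.2295;  x = -0.0152+0.4288z,  y = 0.0000+-0.2409z
into |P−centre ₁|² = l²: 1.2419z² + 0.0572z + -0.1767 = 0;  Δ = 0.8811;  z = -0.4010 or 0.3549 → z<0 root = -0.4010
x = -0.1872, y = 0.0966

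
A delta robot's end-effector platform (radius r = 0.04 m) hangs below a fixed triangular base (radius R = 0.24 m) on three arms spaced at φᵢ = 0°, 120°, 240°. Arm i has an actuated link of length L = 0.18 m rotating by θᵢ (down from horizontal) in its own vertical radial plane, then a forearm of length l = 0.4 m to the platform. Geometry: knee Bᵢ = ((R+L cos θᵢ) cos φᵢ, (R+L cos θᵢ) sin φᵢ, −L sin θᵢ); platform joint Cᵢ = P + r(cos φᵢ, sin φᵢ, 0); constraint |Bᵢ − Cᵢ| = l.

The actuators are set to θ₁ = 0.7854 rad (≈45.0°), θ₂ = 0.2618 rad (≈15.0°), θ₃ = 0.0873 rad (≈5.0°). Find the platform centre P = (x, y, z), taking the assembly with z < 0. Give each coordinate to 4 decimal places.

(-0.0608, -0.0120, -0.2236)

O1 = (0.3273·cos0.0°, 0.3273·sin0.0°, -0.1273) = (0.3273, 0.0000, -0.1273)
arm 2 at φ=120.0°: e+L cos θ2 = 0.3739;  O2 = (-0.1869, 0.3238, -0.0466)
O3 = (0.3793·cos240.0°, 0.3793·sin240.0°, -0.0157) = (-0.1897, -0.3285, -0.0157)
|O₂|²−|O₁|² = 0.0186;  |O₃|²−|O₁|² = 0.0208
linear system: -1.0284x+0.6476y = 0.0186−0.1614z; -1.0339x+-0.6570y = 0.0208−0.2232z
Cramer: x(z) = -0.0191+0.1863z;  y(z) = -0.0016+0.0466z
sphere 1 gives Az²+Bz+C=0 with A=1.0369, B=0.1254, C=-0.0238;  B²−4AC=0.1144;  roots -0.2236, 0.1027;  negative root z = -0.2236
x = -0.0608, y = -0.0120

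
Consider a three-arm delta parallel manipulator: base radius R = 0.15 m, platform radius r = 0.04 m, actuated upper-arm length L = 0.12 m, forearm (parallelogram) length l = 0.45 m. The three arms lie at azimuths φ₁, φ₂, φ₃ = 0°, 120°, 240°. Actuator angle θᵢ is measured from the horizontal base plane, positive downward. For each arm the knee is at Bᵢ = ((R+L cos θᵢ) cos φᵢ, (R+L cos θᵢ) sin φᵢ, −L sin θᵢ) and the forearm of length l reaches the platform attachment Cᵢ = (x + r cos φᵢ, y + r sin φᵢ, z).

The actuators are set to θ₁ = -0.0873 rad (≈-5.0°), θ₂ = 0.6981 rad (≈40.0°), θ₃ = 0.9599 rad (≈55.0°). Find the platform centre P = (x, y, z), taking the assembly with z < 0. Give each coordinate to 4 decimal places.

φ1=0.0°: virtual centre (0.2295, 0.0000, 0.0105), radius l
φ2=120.0°: virtual centre (-0.1010, 0.1749, -0.0771), radius l
arm 3 at φ=240.0°: e+L cos θ3 = 0.1788;  centre 3 = (-0.0894, -0.1549, -0.0983)
subtract pairs → two planes through P
plane₁₂: -0.6610x+0.3497y+-0.1752z = -0.0061
det = 0.4279;  x = 0.0135+-0.3046z,  y = 0.0082+-0.0749z
into |P−centre ₁|² = l²: 1.0984z² + 0.1095z + -0.1557 = 0;  Δ = 0.6959;  z = -0.4296 or 0.3299 → z<0 root = -0.4296
x = 0.1444, y = 0.0403

(0.1444, 0.0403, -0.4296)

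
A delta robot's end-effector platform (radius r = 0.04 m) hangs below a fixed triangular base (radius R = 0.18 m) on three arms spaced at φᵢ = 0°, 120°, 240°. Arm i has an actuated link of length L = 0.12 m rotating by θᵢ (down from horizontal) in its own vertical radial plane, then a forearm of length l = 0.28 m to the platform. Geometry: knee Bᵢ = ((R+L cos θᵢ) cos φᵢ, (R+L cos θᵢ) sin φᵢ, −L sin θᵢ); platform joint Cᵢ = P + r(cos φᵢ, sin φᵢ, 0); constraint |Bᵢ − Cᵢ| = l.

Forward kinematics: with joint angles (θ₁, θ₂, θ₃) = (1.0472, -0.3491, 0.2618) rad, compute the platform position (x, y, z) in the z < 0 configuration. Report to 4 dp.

S1 = (0.2000·cos0.0°, 0.2000·sin0.0°, -0.1039) = (0.2000, 0.0000, -0.1039)
φ2=120.0°: virtual centre (-0.1264, 0.2189, 0.0410), radius l
φ3=240.0°: virtual centre (-0.1280, -0.2216, -0.0311), radius l
subtract pairs → two planes through P
[-0.6528 0.4378 0.2899]·P = 0.0148;  [-0.6559 -0.4433 0.1457]·P = 0.0157
Cramer: x(z) = -0.0232+0.3336z;  y(z) = -0.0009-0.1649z
quadratic in z: (1.1385)z²+(0.0592)z+(-0.0178)=0, √Δ=0.2905 → z ∈ {-0.1536, 0.1016}; z = -0.1536 (taking z<0)
x = -0.0745, y = 0.0244

(-0.0745, 0.0244, -0.1536)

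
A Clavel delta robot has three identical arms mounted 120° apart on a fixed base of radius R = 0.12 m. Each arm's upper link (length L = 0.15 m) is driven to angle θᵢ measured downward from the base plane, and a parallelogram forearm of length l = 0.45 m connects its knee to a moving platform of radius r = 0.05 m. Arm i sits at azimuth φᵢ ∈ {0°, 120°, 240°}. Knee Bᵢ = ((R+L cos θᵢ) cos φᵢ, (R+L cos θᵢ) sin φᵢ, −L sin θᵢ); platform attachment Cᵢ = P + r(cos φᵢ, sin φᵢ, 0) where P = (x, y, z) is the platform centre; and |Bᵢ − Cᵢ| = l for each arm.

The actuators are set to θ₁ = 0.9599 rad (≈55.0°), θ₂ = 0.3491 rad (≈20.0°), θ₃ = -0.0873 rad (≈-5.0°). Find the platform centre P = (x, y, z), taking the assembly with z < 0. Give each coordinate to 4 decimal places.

(-0.1783, -0.0713, -0.4155)

arm 1 at φ=0.0°: (R−r)+L cos θ1 = 0.1560;  S1 = (0.1560, 0.0000, -0.1229)
arm 2 at φ=120.0°: (R−r)+L cos θ2 = 0.2110;  S2 = (-0.1055, 0.1827, -0.0513)
arm 3 at φ=240.0°: (R−r)+L cos θ3 = 0.2194;  S3 = (-0.1097, -0.1900, 0.0131)
eliminate P² terms by subtracting sphere 1 from 2 and 3
plane₁₂: -0.5230x+0.3654y+0.1431z = 0.0077
det = 0.3930;  x = -0.0157+0.3912z,  y = -0.0014+0.1683z
quadratic in z: (1.1814)z²+(0.1109)z+(-0.1579)=0, √Δ=0.8709 → z ∈ {-0.4155, 0.3217}; z = -0.4155 (taking z<0)
x = -0.1783, y = -0.0713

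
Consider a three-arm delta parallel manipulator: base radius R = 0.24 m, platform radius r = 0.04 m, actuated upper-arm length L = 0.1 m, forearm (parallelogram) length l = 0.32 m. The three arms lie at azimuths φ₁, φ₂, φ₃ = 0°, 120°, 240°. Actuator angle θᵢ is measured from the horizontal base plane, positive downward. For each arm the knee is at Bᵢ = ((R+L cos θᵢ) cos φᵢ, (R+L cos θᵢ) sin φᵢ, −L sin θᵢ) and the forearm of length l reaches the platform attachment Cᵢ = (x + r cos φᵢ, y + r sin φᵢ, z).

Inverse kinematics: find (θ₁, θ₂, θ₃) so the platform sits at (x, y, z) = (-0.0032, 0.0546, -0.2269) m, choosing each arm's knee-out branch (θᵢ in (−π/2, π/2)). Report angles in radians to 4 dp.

rotate P by −φ1: (-0.0032, 0.0546, -0.2269)
  e−x'=0.2032;  (l²−L²−(e−x')²−y'²−z²)/2L = -0.0168
  γ=atan2(-0.2269,0.2032)=-0.8404;  ψ=arccos(-0.0551)=1.6259;  θ1=γ+ψ≈0.7855
rotate P by −φ2: (0.0489, -0.0245, -0.2269)
  e−x'=0.1511;  (l²−L²−(e−x')²−y'²−z²)/2L = 0.0874
  √(A²+B²)=0.2726;  θ2 = -0.9833+1.2445 ≈ 0.2612
φ3=240.0° → target in arm frame (-0.0457, -0.0301)
  A cos θ + B sin θ = C:  0.2457·cos θ + -0.2269·sin θ = -0.1017
  γ=atan2(-0.2269,0.2457)=-0.7457;  ψ=arccos(-0.3042)=1.8799;  θ3=γ+ψ≈1.1343

θ₁ = 0.7855, θ₂ = 0.2612, θ₃ = 1.1343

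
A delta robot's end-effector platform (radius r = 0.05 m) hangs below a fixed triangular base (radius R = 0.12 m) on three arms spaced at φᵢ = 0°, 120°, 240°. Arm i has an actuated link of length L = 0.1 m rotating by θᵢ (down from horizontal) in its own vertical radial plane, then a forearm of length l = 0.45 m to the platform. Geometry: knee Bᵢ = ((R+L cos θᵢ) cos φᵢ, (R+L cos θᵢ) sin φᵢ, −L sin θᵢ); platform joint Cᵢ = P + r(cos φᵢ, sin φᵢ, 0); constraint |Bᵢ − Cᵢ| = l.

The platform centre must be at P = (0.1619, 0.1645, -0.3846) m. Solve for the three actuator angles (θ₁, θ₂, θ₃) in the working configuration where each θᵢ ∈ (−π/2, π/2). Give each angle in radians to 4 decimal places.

arm 1 (φ=0.0°): x'=0.1619, y'=0.1645
  A cos θ + B sin θ = C:  -0.0919·cos θ + -0.3846·sin θ = 0.0454
  θ1 = atan2(B,A) + arccos(C/0.3954) = -0.3496
rotate P by −φ2: (0.0615, -0.2225, -0.3846)
  A=0.0085, B=-0.3846, C=(l²−L²−A²−y'²−z²)/(2L)=-0.0249
  √(A²+B²)=0.3847;  θ2 = -1.5487+1.6355 ≈ 0.0868
rotate P by −φ3: (-0.2234, 0.0580, -0.3846)
  e−x'=0.2934;  (l²−L²−(e−x')²−y'²−z²)/2L = -0.2243
  θ3 = atan2(B,A) + arccos(C/0.4837) = 1.1339

θ₁ = -0.3496, θ₂ = 0.0868, θ₃ = 1.1339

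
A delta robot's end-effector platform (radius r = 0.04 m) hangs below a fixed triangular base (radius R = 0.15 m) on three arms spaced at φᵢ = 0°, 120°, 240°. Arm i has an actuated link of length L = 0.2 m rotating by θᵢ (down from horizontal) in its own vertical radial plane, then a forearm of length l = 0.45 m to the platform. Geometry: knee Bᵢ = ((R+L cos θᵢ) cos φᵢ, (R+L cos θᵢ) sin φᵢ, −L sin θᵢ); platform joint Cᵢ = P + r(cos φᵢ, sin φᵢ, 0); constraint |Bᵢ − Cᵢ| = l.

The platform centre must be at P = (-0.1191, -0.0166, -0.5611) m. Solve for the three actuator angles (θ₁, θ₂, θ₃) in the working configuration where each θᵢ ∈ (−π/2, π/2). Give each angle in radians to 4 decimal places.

θ₁ = 1.3961, θ₂ = 0.9598, θ₃ = 0.8725

φ1=0.0° → target in arm frame (-0.1191, -0.0166)
  A=0.2291, B=-0.5611, C=(l²−L²−A²−y'²−z²)/(2L)=-0.5127
  γ=atan2(-0.5611,0.2291)=-1.1832;  ψ=arccos(-0.8460)=2.5792;  θ1=γ+ψ≈1.3961
rotate P by −φ2: (0.0452, 0.1114, -0.5611)
  A=0.0648, B=-0.5611, C=(l²−L²−A²−y'²−z²)/(2L)=-0.4224
  θ2 = atan2(B,A) + arccos(C/0.5648) = 0.9598
rotate P by −φ3: (0.0739, -0.0948, -0.5611)
  A=0.0361, B=-0.5611, C=(l²−L²−A²−y'²−z²)/(2L)=-0.4066
  γ=atan2(-0.5611,0.0361)=-1.5066;  ψ=arccos(-0.7231)=2.3791;  θ3=γ+ψ≈0.8725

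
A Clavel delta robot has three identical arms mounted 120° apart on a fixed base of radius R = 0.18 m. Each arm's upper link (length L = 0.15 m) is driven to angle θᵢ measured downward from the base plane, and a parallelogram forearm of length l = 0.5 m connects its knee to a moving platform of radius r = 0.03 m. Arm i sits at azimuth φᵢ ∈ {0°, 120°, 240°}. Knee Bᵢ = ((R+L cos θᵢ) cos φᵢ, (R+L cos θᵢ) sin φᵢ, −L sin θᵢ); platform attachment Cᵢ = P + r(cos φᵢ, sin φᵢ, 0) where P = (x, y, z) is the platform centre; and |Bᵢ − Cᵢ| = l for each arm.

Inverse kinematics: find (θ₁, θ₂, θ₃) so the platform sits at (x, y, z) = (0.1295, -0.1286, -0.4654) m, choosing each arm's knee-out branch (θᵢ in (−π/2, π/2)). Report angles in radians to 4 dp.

θ₁ = 0.0874, θ₂ = 1.2218, θ₃ = 0.4365

rotate P by −φ1: (0.1295, -0.1286, -0.4654)
  A cos θ + B sin θ = C:  0.0205·cos θ + -0.4654·sin θ = -0.0202
  γ=atan2(-0.4654,0.0205)=-1.5268;  ψ=arccos(-0.0433)=1.6141;  θ1=γ+ψ≈0.0874
rotate P by −φ2: (-0.1761, -0.0479, -0.4654)
  A=0.3261, B=-0.4654, C=(l²−L²−A²−y'²−z²)/(2L)=-0.3258
  θ2 = atan2(B,A) + arccos(C/0.5683) = 1.2218
rotate P by −φ3: (0.0466, 0.1765, -0.4654)
  e−x'=0.1034;  (l²−L²−(e−x')²−y'²−z²)/2L = -0.1031
  γ=atan2(-0.4654,0.1034)=-1.3522;  ψ=arccos(-0.2162)=1.7887;  θ3=γ+ψ≈0.4365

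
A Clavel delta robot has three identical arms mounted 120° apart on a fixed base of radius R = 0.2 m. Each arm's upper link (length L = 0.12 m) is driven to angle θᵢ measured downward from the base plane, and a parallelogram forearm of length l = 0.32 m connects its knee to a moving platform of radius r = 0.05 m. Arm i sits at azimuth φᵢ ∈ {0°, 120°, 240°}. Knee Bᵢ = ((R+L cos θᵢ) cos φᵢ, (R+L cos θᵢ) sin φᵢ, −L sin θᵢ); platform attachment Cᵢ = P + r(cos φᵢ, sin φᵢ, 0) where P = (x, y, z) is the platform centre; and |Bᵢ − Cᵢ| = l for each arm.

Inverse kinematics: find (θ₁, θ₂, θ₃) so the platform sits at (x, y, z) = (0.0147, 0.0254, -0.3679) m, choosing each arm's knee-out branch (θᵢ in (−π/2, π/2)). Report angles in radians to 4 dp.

θ₁ = 1.1345, θ₂ = 1.1348, θ₃ = 1.3969

rotate P by −φ1: (0.0147, 0.0254, -0.3679)
  A cos θ + B sin θ = C:  0.1353·cos θ + -0.3679·sin θ = -0.2763
  √(A²+B²)=0.3920;  θ1 = -1.2184+2.3529 ≈ 1.1345
rotate P by −φ2: (0.0146, -0.0254, -0.3679)
  e−x'=0.1354;  (l²−L²−(e−x')²−y'²−z²)/2L = -0.2763
  θ2 = atan2(B,A) + arccos(C/0.3920) = 1.1348
arm 3 (φ=240.0°): x'=-0.0293, y'=0.0000
  e−x'=0.1793;  (l²−L²−(e−x')²−y'²−z²)/2L = -0.3313
  γ=atan2(-0.3679,0.1793)=-1.1172;  ψ=arccos(-0.8095)=2.5141;  θ3=γ+ψ≈1.3969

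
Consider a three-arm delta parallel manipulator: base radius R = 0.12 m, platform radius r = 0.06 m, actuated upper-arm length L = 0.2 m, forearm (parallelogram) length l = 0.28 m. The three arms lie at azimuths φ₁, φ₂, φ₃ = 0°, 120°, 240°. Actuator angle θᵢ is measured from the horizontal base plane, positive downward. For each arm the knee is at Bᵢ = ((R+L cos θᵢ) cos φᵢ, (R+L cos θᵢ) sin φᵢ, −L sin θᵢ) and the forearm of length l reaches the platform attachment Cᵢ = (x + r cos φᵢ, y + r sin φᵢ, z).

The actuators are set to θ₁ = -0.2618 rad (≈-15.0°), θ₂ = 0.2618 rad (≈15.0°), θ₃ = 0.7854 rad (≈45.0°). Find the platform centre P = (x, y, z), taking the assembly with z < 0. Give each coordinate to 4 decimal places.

O1 = (0.2532·cos0.0°, 0.2532·sin0.0°, 0.0518) = (0.2532, 0.0000, 0.0518)
O2 = (0.2532·cos120.0°, 0.2532·sin120.0°, -0.0518) = (-0.1266, 0.2193, -0.0518)
O3 = (0.2014·cos240.0°, 0.2014·sin240.0°, -0.1414) = (-0.1007, -0.1744, -0.1414)
eliminate P² terms by subtracting sphere 1 from 2 and 3
plane₁₂: -0.7596x+0.4385y+-0.2071z = 0.0000
det = 0.5754;  x = 0.0047+-0.4200z,  y = 0.0082+-0.2553z
into |P−O₁|² = l²: 1.2416z² + 0.1010z + -0.0139 = 0;  Δ = 0.0794;  z = -0.1541 or 0.0728 → z<0 root = -0.1541
x = 0.0695, y = 0.0476

(0.0695, 0.0476, -0.1541)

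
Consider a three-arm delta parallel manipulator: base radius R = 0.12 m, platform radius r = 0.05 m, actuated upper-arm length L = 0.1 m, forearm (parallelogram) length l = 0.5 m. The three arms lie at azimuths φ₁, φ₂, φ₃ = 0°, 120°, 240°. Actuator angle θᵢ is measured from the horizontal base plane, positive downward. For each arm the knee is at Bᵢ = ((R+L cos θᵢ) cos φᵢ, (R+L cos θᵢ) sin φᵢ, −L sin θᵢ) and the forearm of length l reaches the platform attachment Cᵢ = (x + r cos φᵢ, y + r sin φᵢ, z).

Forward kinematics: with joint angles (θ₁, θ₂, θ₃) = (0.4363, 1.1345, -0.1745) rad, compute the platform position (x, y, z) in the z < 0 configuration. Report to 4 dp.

S1 = (0.1606·cos0.0°, 0.1606·sin0.0°, -0.0423) = (0.1606, 0.0000, -0.0423)
arm 2 at φ=120.0°: ρ2 = 0.1123;  S2 = (-0.0561, 0.0972, -0.0906)
arm 3 at φ=240.0°: ρ3 = 0.1685;  S3 = (-0.0842, -0.1459, 0.0174)
|S₂|²−|S₁|² = -0.0068;  |S₃|²−|S₁|² = 0.0011
plane₁₂: -0.4335x+0.1944y+-0.0967z = -0.0068
Cramer: x(z) = 0.0079-0.0228z;  y(z) = -0.0171+0.4468z
into |P−S₁|² = l²: 1.2002z² + 0.0762z + -0.2246 = 0;  Δ = 1.0841;  z = -0.4655 or 0.4020 → z<0 root = -0.4655
x = 0.0185, y = -0.2251

(0.0185, -0.2251, -0.4655)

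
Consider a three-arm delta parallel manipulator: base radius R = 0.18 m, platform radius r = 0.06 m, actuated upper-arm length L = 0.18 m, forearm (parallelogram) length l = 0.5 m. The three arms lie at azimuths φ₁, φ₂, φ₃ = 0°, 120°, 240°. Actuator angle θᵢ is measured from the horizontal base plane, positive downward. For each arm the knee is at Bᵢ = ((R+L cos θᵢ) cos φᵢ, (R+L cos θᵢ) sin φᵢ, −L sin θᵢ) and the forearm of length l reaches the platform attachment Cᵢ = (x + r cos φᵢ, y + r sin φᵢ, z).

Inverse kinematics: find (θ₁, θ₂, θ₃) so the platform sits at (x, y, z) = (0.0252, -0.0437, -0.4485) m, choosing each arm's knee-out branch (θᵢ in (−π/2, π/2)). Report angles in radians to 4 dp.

φ1=0.0° → target in arm frame (0.0252, -0.0437)
  A=0.0948, B=-0.4485, C=(l²−L²−A²−y'²−z²)/(2L)=0.0154
  γ=atan2(-0.4485,0.0948)=-1.3625;  ψ=arccos(0.0336)=1.5372;  θ1=γ+ψ≈0.1747
arm 2 (φ=120.0°): x'=-0.0504, y'=0.0000
  A cos θ + B sin θ = C:  0.1704·cos θ + -0.4485·sin θ = -0.0350
  √(A²+B²)=0.4798;  θ2 = -1.2076+1.6438 ≈ 0.4362
arm 3 (φ=240.0°): x'=0.0252, y'=0.0437
  A=0.0948, B=-0.4485, C=(l²−L²−A²−y'²−z²)/(2L)=0.0154
  γ=atan2(-0.4485,0.0948)=-1.3626;  ψ=arccos(0.0337)=1.5371;  θ3=γ+ψ≈0.1745

θ₁ = 0.1747, θ₂ = 0.4362, θ₃ = 0.1745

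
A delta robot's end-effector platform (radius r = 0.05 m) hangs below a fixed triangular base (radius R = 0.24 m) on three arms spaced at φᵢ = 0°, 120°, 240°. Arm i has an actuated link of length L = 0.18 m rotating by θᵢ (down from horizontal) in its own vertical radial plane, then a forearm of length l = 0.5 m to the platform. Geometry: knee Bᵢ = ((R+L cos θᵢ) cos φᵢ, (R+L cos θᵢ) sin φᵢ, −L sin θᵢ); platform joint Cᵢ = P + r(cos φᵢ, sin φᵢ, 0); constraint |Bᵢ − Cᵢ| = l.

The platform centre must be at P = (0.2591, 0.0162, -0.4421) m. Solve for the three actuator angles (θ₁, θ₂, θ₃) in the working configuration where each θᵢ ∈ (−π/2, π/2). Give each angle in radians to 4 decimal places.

rotate P by −φ1: (0.2591, 0.0162, -0.4421)
  A=-0.0691, B=-0.4421, C=(l²−L²−A²−y'²−z²)/(2L)=0.0475
  γ=atan2(-0.4421,-0.0691)=-1.7258;  ψ=arccos(0.1062)=1.4644;  θ1=γ+ψ≈-0.2615
rotate P by −φ2: (-0.1155, -0.2325, -0.4421)
  A=0.3055, B=-0.4421, C=(l²−L²−A²−y'²−z²)/(2L)=-0.3479
  γ=atan2(-0.4421,0.3055)=-0.9661;  ψ=arccos(-0.6474)=2.2749;  θ2=γ+ψ≈1.3089
arm 3 (φ=240.0°): x'=-0.1436, y'=0.2163
  e−x'=0.3336;  (l²−L²−(e−x')²−y'²−z²)/2L = -0.3775
  γ=atan2(-0.4421,0.3336)=-0.9244;  ψ=arccos(-0.6817)=2.3208;  θ3=γ+ψ≈1.3964

θ₁ = -0.2615, θ₂ = 1.3089, θ₃ = 1.3964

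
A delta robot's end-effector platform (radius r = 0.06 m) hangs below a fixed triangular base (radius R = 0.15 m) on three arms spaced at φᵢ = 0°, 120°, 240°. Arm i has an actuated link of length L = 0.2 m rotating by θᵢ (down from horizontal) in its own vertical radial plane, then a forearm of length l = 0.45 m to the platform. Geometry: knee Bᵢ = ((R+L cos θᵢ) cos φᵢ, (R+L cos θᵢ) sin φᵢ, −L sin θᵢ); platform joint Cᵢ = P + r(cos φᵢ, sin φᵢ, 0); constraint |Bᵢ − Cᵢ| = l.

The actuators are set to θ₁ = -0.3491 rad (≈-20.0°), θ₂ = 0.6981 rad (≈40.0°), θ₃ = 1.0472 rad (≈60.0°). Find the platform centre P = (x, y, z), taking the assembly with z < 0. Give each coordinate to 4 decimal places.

(0.2304, 0.0735, -0.3730)

φ1=0.0°: virtual centre (0.2779, 0.0000, 0.0684), radius l
S2 = (0.2432·cos120.0°, 0.2432·sin120.0°, -0.1286) = (-0.1216, 0.2106, -0.1286)
S3 = (0.1900·cos240.0°, 0.1900·sin240.0°, -0.1732) = (-0.0950, -0.1645, -0.1732)
subtract pairs → two planes through P
[-0.7991 0.4213 -0.3939]·P = -0.0063;  [-0.7459 -0.3291 -0.4832]·P = -0.0158
det = 0.5772;  x = 0.0151+-0.5773z,  y = 0.0138+-0.1600z
quadratic in z: (1.3589)z²+(0.1622)z+(-0.1286)=0, √Δ=0.8515 → z ∈ {-0.3730, 0.2536}; z = -0.3730 (taking z<0)
x = 0.2304, y = 0.0735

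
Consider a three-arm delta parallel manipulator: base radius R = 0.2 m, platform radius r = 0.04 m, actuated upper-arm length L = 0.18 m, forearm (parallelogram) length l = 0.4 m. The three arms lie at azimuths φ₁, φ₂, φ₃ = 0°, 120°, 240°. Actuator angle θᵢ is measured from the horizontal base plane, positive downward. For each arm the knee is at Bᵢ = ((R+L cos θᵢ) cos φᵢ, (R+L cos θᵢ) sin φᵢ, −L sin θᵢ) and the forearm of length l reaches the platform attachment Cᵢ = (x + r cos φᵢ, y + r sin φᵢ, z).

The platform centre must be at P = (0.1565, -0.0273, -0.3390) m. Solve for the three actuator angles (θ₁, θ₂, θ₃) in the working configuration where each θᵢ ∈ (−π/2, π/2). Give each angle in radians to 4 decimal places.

θ₁ = -0.0875, θ₂ = 1.1345, θ₃ = 0.9598

φ1=0.0° → target in arm frame (0.1565, -0.0273)
  e−x'=0.0035;  (l²−L²−(e−x')²−y'²−z²)/2L = 0.0331
  √(A²+B²)=0.3390;  θ1 = -1.5605+1.4730 ≈ -0.0875
rotate P by −φ2: (-0.1019, -0.1219, -0.3390)
  A=0.2619, B=-0.3390, C=(l²−L²−A²−y'²−z²)/(2L)=-0.1966
  γ=atan2(-0.3390,0.2619)=-0.9130;  ψ=arccos(-0.4589)=2.0475;  θ2=γ+ψ≈1.1345
rotate P by −φ3: (-0.0546, 0.1492, -0.3390)
  A cos θ + B sin θ = C:  0.2146·cos θ + -0.3390·sin θ = -0.1545
  θ3 = atan2(B,A) + arccos(C/0.4012) = 0.9598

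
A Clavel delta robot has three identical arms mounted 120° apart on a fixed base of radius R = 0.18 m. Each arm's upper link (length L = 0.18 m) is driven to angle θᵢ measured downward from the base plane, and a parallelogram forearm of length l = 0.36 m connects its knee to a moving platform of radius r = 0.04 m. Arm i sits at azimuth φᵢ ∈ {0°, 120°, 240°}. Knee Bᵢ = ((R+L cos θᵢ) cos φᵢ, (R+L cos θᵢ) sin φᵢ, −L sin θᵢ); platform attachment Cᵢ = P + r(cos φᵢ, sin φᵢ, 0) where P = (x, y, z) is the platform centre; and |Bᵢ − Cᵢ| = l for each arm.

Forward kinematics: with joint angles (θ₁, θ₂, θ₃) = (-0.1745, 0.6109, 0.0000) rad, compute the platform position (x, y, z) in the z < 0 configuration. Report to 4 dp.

arm 1 at φ=0.0°: (R−r)+L cos θ1 = 0.3173;  O1 = (0.3173, 0.0000, 0.0313)
arm 2 at φ=120.0°: (R−r)+L cos θ2 = 0.2874;  O2 = (-0.1437, 0.2489, -0.1032)
O3 = (0.3200·cos240.0°, 0.3200·sin240.0°, 0.0000) = (-0.1600, -0.2771, 0.0000)
subtract pairs → two planes through P
linear system: -0.9220x+0.4979y = -0.0084−-0.2690z; -0.9545x+-0.5543y = 0.0008−-0.0625z
Cramer: x(z) = 0.0043-0.1827z;  y(z) = -0.0088+0.2019z
sphere 1 gives Az²+Bz+C=0 with A=1.0742, B=0.0483, C=-0.0306;  B²−4AC=0.1338;  roots -0.1928, 0.1478;  negative root z = -0.1928
x = 0.0395, y = -0.0477

(0.0395, -0.0477, -0.1928)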